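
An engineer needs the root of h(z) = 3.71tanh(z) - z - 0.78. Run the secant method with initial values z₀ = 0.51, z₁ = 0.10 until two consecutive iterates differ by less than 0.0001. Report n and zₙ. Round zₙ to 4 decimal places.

n = 5, zₙ = 0.2997

h(0.51) = 0.453497, h(0.10) = -0.510232
z₂ = 0.100000 − (-0.510232)·(-0.410000)/(-0.963728) = 0.317068;  |Δ| = 0.217068
h(0.317068) = 0.041359
z₃ = 0.317068 − 0.041359·(0.217068)/(0.551591) = 0.300792;  |Δ| = 0.016276
h(0.300792) = 0.002667
z₄ = 0.300792 − 0.002667·(-0.016276)/(-0.038692) = 0.299670;  |Δ| = 0.001122
h(0.299670) = -0.000020
z₅ = 0.299670 − (-0.000020)·(-0.001122)/(-0.002686) = 0.299679;  |Δ| = 0.000008
|z₅ − z₄| = 0.000008 < 0.0001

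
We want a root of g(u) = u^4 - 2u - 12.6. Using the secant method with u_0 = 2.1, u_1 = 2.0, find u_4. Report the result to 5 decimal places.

g(2.1) = 2.6481000, g(2.0) = -0.6000000
u_2 = 2.0000000 − (-0.6000000)·(2.0000000 − 2.1000000) / (-0.6000000 − 2.6481000) = 2.0000000 − (0.0600000)/(-3.2481000) = 2.0184723
g(2.0184723) = -0.0375899
u_3 = 2.0184723 − (-0.0375899)·(2.0184723 − 2.0000000) / (-0.0375899 − (-0.6000000)) = 2.0184723 − (-0.0006944)/(0.5624101) = 2.0197070
g(2.0197070) = 0.0005914
u_4 = 2.0197070 − 0.0005914·(2.0197070 − 2.0184723) / (0.0005914 − (-0.0375899)) = 2.0197070 − (0.0000007)/(0.0381813) = 2.0196879

2.01969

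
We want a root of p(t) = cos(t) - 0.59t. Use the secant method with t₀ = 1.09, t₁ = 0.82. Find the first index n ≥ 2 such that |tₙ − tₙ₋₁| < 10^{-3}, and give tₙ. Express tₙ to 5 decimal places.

p(1.09) = -0.1806146, p(0.82) = 0.1984212
t₂ = 0.8200000 − 0.1984212·(-0.2700000)/(0.3790358) = 0.9613421;  |Δ| = 0.1413421
p(0.9613421) = 0.0052282
t₃ = 0.9613421 − 0.0052282·(0.1413421)/(-0.1931930) = 0.9651671;  |Δ| = 0.0038250
p(0.9651671) = -0.0001691
t₄ = 0.9651671 − (-0.0001691)·(0.0038250)/(-0.0053973) = 0.9650473;  |Δ| = 0.0001198
|t₄ − t₃| = 0.0001198 < 10^{-3}

n = 4, tₙ = 0.96505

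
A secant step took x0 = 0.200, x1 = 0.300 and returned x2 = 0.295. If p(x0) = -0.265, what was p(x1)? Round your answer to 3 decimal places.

0.014

The secant line through (0.200, -0.265) and (0.300, p(x1)) crosses zero at x2 = 0.295.
So (0.200, -0.265), (0.300, p(x1)), (0.295, 0) are collinear:
p(x1) = -0.265 · (0.300 − 0.295) / (0.200 − 0.295) = -0.265 · (0.00500)/(-0.09500) = 0.01395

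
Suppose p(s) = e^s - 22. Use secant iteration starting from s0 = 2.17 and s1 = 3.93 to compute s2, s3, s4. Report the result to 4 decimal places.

2.7229, 2.9521, 3.1189

p(2.17) = -13.241716, p(3.93) = 28.906978
s2 = 3.930000 − 28.906978·(3.930000 − 2.170000) / (28.906978 − (-13.241716)) = 3.930000 − (50.876281)/(42.148694) = 2.722933
p(2.722933) = -6.775083
s3 = 2.722933 − (-6.775083)·(2.722933 − 3.930000) / (-6.775083 − 28.906978) = 2.722933 − (8.177976)/(-35.682060) = 2.952124
p(2.952124) = -2.853431
s4 = 2.952124 − (-2.853431)·(2.952124 − 2.722933) / (-2.853431 − (-6.775083)) = 2.952124 − (-0.653978)/(3.921651) = 3.118884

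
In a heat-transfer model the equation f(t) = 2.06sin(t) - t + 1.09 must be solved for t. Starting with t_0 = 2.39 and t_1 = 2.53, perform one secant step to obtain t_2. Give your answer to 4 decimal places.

2.4310

f(2.39) = 0.106575, f(2.53) = -0.257205
t_2 = 2.530000 − (-0.257205)·(2.530000 − 2.390000) / (-0.257205 − 0.106575) = 2.530000 − (-0.036009)/(-0.363780) = 2.431015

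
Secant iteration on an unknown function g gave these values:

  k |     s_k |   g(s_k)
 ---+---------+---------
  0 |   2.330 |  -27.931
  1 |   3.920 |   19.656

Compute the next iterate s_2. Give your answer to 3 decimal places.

s_2 = 3.920 − 19.656·(3.920 − 2.330) / (19.656 − (-27.931))
   = 3.920 − (31.25304)/(47.58700) = 3.26324

3.263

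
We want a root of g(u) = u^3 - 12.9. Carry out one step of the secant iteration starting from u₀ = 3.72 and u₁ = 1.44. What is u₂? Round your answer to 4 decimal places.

1.9061

g(3.72) = 38.578848, g(1.44) = -9.914016
u₂ = 1.440000 − (-9.914016)·(1.440000 − 3.720000) / (-9.914016 − 38.578848) = 1.440000 − (22.603956)/(-48.492864) = 1.906130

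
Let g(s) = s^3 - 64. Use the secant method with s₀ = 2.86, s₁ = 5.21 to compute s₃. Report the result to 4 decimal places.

g(2.86) = -40.606344, g(5.21) = 77.420761
s₂ = 5.210000 − 77.420761·(5.210000 − 2.860000) / (77.420761 − (-40.606344)) = 5.210000 − (181.938788)/(118.027105) = 3.668500
g(3.668500) = -14.629724
s₃ = 3.668500 − (-14.629724)·(3.668500 − 5.210000) / (-14.629724 − 77.420761) = 3.668500 − (22.551721)/(-92.050485) = 3.913493

3.9135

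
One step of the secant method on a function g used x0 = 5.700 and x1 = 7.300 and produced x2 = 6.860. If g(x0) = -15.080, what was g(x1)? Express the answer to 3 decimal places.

The secant line through (5.700, -15.080) and (7.300, g(x1)) crosses zero at x2 = 6.860.
So (5.700, -15.080), (7.300, g(x1)), (6.860, 0) are collinear:
g(x1) = -15.080 · (7.300 − 6.860) / (5.700 − 6.860) = -15.080 · (0.44000)/(-1.16000) = 5.72000

5.720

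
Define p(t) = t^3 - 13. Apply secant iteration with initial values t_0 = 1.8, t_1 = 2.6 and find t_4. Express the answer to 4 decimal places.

2.3515

p(1.8) = -7.168000, p(2.6) = 4.576000
t_2 = 2.600000 − 4.576000·(2.600000 − 1.800000) / (4.576000 − (-7.168000)) = 2.600000 − (3.660800)/(11.744000) = 2.288283
p(2.288283) = -1.017997
t_3 = 2.288283 − (-1.017997)·(2.288283 − 2.600000) / (-1.017997 − 4.576000) = 2.288283 − (0.317327)/(-5.593997) = 2.345010
p(2.345010) = -0.104627
t_4 = 2.345010 − (-0.104627)·(2.345010 − 2.288283) / (-0.104627 − (-1.017997)) = 2.345010 − (-0.005935)/(0.913370) = 2.351508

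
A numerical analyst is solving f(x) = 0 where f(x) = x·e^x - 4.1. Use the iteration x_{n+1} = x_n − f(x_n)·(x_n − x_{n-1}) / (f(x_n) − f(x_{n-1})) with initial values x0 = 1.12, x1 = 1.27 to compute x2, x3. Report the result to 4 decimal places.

f(1.12) = -0.667363, f(1.27) = 0.422283
x2 = 1.270000 − 0.422283·(1.270000 − 1.120000) / (0.422283 − (-0.667363)) = 1.270000 − (0.063342)/(1.089646) = 1.211869
f(1.211869) = -0.028415
x3 = 1.211869 − (-0.028415)·(1.211869 − 1.270000) / (-0.028415 − 0.422283) = 1.211869 − (0.001652)/(-0.450697) = 1.215534

1.2119, 1.2155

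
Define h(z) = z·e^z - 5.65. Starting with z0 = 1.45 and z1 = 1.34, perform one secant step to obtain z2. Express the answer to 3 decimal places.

h(1.45) = 0.53152, h(1.34) = -0.53248
z2 = 1.34000 − (-0.53248)·(1.34000 − 1.45000) / (-0.53248 − 0.53152) = 1.34000 − (0.05857)/(-1.06400) = 1.39505

1.395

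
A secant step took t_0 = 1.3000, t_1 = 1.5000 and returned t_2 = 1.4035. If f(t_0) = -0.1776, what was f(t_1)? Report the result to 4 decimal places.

The secant line through (1.3000, -0.1776) and (1.5000, f(t_1)) crosses zero at t_2 = 1.4035.
So (1.3000, -0.1776), (1.5000, f(t_1)), (1.4035, 0) are collinear:
f(t_1) = -0.1776 · (1.5000 − 1.4035) / (1.3000 − 1.4035) = -0.1776 · (0.096500)/(-0.103500) = 0.165588

0.1656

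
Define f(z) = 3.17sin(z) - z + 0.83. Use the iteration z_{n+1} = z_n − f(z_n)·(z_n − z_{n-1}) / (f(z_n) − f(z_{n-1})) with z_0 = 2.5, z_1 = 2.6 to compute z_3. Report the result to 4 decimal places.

2.5631

f(2.5) = 0.227157, f(2.6) = -0.135861
z_2 = 2.600000 − (-0.135861)·(2.600000 − 2.500000) / (-0.135861 − 0.227157) = 2.600000 − (-0.013586)/(-0.363017) = 2.562575
f(2.562575) = 0.002057
z_3 = 2.562575 − 0.002057·(2.562575 − 2.600000) / (0.002057 − (-0.135861)) = 2.562575 − (-0.000077)/(0.137917) = 2.563133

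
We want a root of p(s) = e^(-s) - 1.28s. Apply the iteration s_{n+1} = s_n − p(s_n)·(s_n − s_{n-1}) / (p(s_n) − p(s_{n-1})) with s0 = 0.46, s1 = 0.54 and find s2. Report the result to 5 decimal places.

0.48252

p(0.46) = 0.0424836, p(0.54) = -0.1084517
s2 = 0.5400000 − (-0.1084517)·(0.5400000 − 0.4600000) / (-0.1084517 − 0.0424836) = 0.5400000 − (-0.0086761)/(-0.1509354) = 0.4825175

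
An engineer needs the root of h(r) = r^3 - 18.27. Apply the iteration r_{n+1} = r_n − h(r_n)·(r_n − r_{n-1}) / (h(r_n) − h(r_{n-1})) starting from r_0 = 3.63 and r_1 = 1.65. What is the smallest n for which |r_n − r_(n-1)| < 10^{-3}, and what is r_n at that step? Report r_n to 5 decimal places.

h(3.63) = 29.5621470, h(1.65) = -13.7778750
r_2 = 1.6500000 − (-13.7778750)·(-1.9800000)/(-43.3400220) = 2.2794457;  |Δ| = 0.6294457
h(2.2794457) = -6.4262896
r_3 = 2.2794457 − (-6.4262896)·(0.6294457)/(7.3515854) = 2.8296673;  |Δ| = 0.5502215
h(2.8296673) = 4.3871940
r_4 = 2.8296673 − 4.3871940·(0.5502215)/(10.8134835) = 2.6064341;  |Δ| = 0.2232332
h(2.6064341) = -0.5631937
r_5 = 2.6064341 − (-0.5631937)·(-0.2232332)/(-4.9503876) = 2.6318308;  |Δ| = 0.0253967
h(2.6318308) = -0.0405365
r_6 = 2.6318308 − (-0.0405365)·(0.0253967)/(0.5226572) = 2.6338005;  |Δ| = 0.0019697
h(2.6338005) = 0.0004243
r_7 = 2.6338005 − 0.0004243·(0.0019697)/(0.0409608) = 2.6337801;  |Δ| = 0.0000204
|r_7 − r_6| = 0.0000204 < 10^{-3}

n = 7, r_n = 2.63378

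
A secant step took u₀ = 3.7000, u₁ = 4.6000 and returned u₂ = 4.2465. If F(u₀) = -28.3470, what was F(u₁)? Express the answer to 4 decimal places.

The secant line through (3.7000, -28.3470) and (4.6000, F(u₁)) crosses zero at u₂ = 4.2465.
So (3.7000, -28.3470), (4.6000, F(u₁)), (4.2465, 0) are collinear:
F(u₁) = -28.3470 · (4.6000 − 4.2465) / (3.7000 − 4.2465) = -28.3470 · (0.353500)/(-0.546500) = 18.336074

18.3361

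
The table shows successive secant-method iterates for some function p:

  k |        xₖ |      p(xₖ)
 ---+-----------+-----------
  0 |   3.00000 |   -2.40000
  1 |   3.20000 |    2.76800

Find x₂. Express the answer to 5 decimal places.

3.09288

x₂ = 3.20000 − 2.76800·(3.20000 − 3.00000) / (2.76800 − (-2.40000))
   = 3.20000 − (0.5536000)/(5.1680000) = 3.0928793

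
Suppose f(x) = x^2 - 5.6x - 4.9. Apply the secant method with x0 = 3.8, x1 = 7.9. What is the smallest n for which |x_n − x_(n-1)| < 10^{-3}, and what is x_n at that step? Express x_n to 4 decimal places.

f(3.8) = -11.740000, f(7.9) = 13.270000
x2 = 7.900000 − 13.270000·(4.100000)/(25.010000) = 5.724590;  |Δ| = 2.175410
f(5.724590) = -4.186772
x3 = 5.724590 − (-4.186772)·(-2.175410)/(-17.456772) = 6.246333;  |Δ| = 0.521743
f(6.246333) = -0.862789
x4 = 6.246333 − (-0.862789)·(0.521743)/(3.323983) = 6.381759;  |Δ| = 0.135426
f(6.381759) = 0.088998
x5 = 6.381759 − 0.088998·(0.135426)/(0.951787) = 6.369096;  |Δ| = 0.012663
f(6.369096) = -0.001555
x6 = 6.369096 − (-0.001555)·(-0.012663)/(-0.090552) = 6.369313;  |Δ| = 0.000217
|x6 − x5| = 0.000217 < 10^{-3}

n = 6, x_n = 6.3693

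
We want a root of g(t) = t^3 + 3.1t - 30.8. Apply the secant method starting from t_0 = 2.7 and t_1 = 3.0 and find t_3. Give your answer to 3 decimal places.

g(2.7) = -2.74700, g(3.0) = 5.50000
t_2 = 3.00000 − 5.50000·(3.00000 − 2.70000) / (5.50000 − (-2.74700)) = 3.00000 − (1.65000)/(8.24700) = 2.79993
g(2.79993) = -0.16994
t_3 = 2.79993 − (-0.16994)·(2.79993 − 3.00000) / (-0.16994 − 5.50000) = 2.79993 − (0.03400)/(-5.66994) = 2.80592

2.806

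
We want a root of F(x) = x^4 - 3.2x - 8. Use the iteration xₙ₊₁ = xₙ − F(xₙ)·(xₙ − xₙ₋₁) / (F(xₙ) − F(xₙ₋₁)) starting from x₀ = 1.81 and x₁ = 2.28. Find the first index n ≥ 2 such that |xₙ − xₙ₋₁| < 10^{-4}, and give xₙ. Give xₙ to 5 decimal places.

F(1.81) = -3.0591688, F(2.28) = 11.7273626
x₂ = 2.2800000 − 11.7273626·(0.4700000)/(14.7865313) = 1.9072378;  |Δ| = 0.3727622
F(1.9072378) = -0.8713479
x₃ = 1.9072378 − (-0.8713479)·(-0.3727622)/(-12.5987104) = 1.9330186;  |Δ| = 0.0257809
F(1.9330186) = -0.2237714
x₄ = 1.9330186 − (-0.2237714)·(0.0257809)/(0.6475765) = 1.9419273;  |Δ| = 0.0089086
F(1.9419273) = 0.0068882
x₅ = 1.9419273 − 0.0068882·(0.0089086)/(0.2306596) = 1.9416612;  |Δ| = 0.0002660
F(1.9416612) = -0.0000519
x₆ = 1.9416612 − (-0.0000519)·(-0.0002660)/(-0.0069401) = 1.9416632;  |Δ| = 0.0000020
|x₆ − x₅| = 0.0000020 < 10^{-4}

n = 6, xₙ = 1.94166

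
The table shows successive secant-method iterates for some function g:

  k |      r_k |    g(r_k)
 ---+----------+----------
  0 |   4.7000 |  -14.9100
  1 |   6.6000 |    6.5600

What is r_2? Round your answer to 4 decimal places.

r_2 = 6.6000 − 6.5600·(6.6000 − 4.7000) / (6.5600 − (-14.9100))
   = 6.6000 − (12.464000)/(21.470000) = 6.019469

6.0195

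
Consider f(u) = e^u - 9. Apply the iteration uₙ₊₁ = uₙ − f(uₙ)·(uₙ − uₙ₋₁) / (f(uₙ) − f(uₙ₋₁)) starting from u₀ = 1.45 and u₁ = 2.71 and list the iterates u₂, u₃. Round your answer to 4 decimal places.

2.0044, 2.1508

f(1.45) = -4.736885, f(2.71) = 6.029276
u₂ = 2.710000 − 6.029276·(2.710000 − 1.450000) / (6.029276 − (-4.736885)) = 2.710000 − (7.596887)/(10.766161) = 2.004374
f(2.004374) = -1.578556
u₃ = 2.004374 − (-1.578556)·(2.004374 − 2.710000) / (-1.578556 − 6.029276) = 2.004374 − (1.113871)/(-7.607832) = 2.150785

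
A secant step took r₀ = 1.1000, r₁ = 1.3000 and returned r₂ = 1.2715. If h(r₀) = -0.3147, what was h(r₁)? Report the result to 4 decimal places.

The secant line through (1.1000, -0.3147) and (1.3000, h(r₁)) crosses zero at r₂ = 1.2715.
So (1.1000, -0.3147), (1.3000, h(r₁)), (1.2715, 0) are collinear:
h(r₁) = -0.3147 · (1.3000 − 1.2715) / (1.1000 − 1.2715) = -0.3147 · (0.028500)/(-0.171500) = 0.052297

0.0523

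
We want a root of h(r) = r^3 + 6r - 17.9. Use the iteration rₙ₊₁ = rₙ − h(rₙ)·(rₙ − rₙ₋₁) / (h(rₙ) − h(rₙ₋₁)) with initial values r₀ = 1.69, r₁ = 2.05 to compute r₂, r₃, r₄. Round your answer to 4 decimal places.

h(1.69) = -2.933191, h(2.05) = 3.015125
r₂ = 2.050000 − 3.015125·(2.050000 − 1.690000) / (3.015125 − (-2.933191)) = 2.050000 − (1.085445)/(5.948316) = 1.867521
h(1.867521) = -0.181649
r₃ = 1.867521 − (-0.181649)·(1.867521 − 2.050000) / (-0.181649 − 3.015125) = 1.867521 − (0.033147)/(-3.196774) = 1.877890
h(1.877890) = -0.010343
r₄ = 1.877890 − (-0.010343)·(1.877890 − 1.867521) / (-0.010343 − (-0.181649)) = 1.877890 − (-0.000107)/(0.171307) = 1.878516

1.8675, 1.8779, 1.8785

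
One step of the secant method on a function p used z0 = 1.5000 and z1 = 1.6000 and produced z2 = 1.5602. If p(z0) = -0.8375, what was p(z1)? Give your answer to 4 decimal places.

0.5537

The secant line through (1.5000, -0.8375) and (1.6000, p(z1)) crosses zero at z2 = 1.5602.
So (1.5000, -0.8375), (1.6000, p(z1)), (1.5602, 0) are collinear:
p(z1) = -0.8375 · (1.6000 − 1.5602) / (1.5000 − 1.5602) = -0.8375 · (0.039800)/(-0.060200) = 0.553696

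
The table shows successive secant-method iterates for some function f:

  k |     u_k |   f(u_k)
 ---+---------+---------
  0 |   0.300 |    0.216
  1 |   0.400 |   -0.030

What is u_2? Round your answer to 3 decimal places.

u_2 = 0.400 − (-0.030)·(0.400 − 0.300) / (-0.030 − 0.216)
   = 0.400 − (-0.00300)/(-0.24600) = 0.38780

0.388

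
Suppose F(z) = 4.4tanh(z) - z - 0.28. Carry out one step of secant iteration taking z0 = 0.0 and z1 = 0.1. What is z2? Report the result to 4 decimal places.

F(0.0) = -0.280000, F(0.1) = 0.058539
z2 = 0.100000 − 0.058539·(0.100000 − 0.000000) / (0.058539 − (-0.280000)) = 0.100000 − (0.005854)/(0.338539) = 0.082708

0.0827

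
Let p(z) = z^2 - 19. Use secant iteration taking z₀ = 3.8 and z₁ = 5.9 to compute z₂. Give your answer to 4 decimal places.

4.2701

p(3.8) = -4.560000, p(5.9) = 15.810000
z₂ = 5.900000 − 15.810000·(5.900000 − 3.800000) / (15.810000 − (-4.560000)) = 5.900000 − (33.201000)/(20.370000) = 4.270103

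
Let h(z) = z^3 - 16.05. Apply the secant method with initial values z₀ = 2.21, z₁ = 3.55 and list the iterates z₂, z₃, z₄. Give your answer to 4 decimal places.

h(2.21) = -5.256139, h(3.55) = 28.688875
z₂ = 3.550000 − 28.688875·(3.550000 − 2.210000) / (28.688875 − (-5.256139)) = 3.550000 − (38.443092)/(33.945014) = 2.417489
h(2.417489) = -1.921578
z₃ = 2.417489 − (-1.921578)·(2.417489 − 3.550000) / (-1.921578 − 28.688875) = 2.417489 − (2.176207)/(-30.610453) = 2.488583
h(2.488583) = -0.638095
z₄ = 2.488583 − (-0.638095)·(2.488583 − 2.417489) / (-0.638095 − (-1.921578)) = 2.488583 − (-0.045364)/(1.283483) = 2.523928

2.4175, 2.4886, 2.5239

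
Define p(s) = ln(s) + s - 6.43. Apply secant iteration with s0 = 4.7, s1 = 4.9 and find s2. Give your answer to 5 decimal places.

4.85098

p(4.7) = -0.1824375, p(4.9) = 0.0592352
s2 = 4.9000000 − 0.0592352·(4.9000000 − 4.7000000) / (0.0592352 − (-0.1824375)) = 4.9000000 − (0.0118470)/(0.2416727) = 4.8509790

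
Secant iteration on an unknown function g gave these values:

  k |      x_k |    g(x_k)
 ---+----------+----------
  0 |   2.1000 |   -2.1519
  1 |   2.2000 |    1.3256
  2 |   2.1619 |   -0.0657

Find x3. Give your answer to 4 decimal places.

x3 = 2.1619 − (-0.0657)·(2.1619 − 2.2000) / (-0.0657 − 1.3256)
   = 2.1619 − (0.002503)/(-1.391300) = 2.163699

2.1637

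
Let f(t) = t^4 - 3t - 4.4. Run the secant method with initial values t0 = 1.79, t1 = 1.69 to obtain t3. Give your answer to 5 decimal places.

1.76464

f(1.79) = 0.4962568, f(1.69) = -1.3126928
t2 = 1.6900000 − (-1.3126928)·(1.6900000 − 1.7900000) / (-1.3126928 − 0.4962568) = 1.6900000 − (0.1312693)/(-1.8089496) = 1.7625666
f(1.7625666) = -0.0364818
t3 = 1.7625666 − (-0.0364818)·(1.7625666 − 1.6900000) / (-0.0364818 − (-1.3126928)) = 1.7625666 − (-0.0026474)/(1.2762110) = 1.7646410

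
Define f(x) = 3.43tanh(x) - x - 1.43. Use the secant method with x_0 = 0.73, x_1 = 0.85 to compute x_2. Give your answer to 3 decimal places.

0.754

f(0.73) = -0.02289, f(0.85) = 0.09037
x_2 = 0.85000 − 0.09037·(0.85000 − 0.73000) / (0.09037 − (-0.02289)) = 0.85000 − (0.01084)/(0.11325) = 0.75425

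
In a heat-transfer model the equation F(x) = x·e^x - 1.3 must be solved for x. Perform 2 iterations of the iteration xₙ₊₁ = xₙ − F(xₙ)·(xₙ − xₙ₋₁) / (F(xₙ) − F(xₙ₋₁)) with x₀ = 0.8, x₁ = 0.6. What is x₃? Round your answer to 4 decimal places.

F(0.8) = 0.480433, F(0.6) = -0.206729
x₂ = 0.600000 − (-0.206729)·(0.600000 − 0.800000) / (-0.206729 − 0.480433) = 0.600000 − (0.041346)/(-0.687161) = 0.660169
F(0.660169) = -0.022495
x₃ = 0.660169 − (-0.022495)·(0.660169 − 0.600000) / (-0.022495 − (-0.206729)) = 0.660169 − (-0.001353)/(0.184234) = 0.667515

0.6675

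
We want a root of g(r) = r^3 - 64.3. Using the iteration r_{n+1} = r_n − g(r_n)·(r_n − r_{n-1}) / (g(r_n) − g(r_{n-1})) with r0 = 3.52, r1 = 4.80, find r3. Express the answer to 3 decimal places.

3.990

g(3.52) = -20.68579, g(4.80) = 46.29200
r2 = 4.80000 − 46.29200·(4.80000 − 3.52000) / (46.29200 − (-20.68579)) = 4.80000 − (59.25376)/(66.97779) = 3.91532
g(3.91532) = -4.27909
r3 = 3.91532 − (-4.27909)·(3.91532 − 4.80000) / (-4.27909 − 46.29200) = 3.91532 − (3.78562)/(-50.57109) = 3.99018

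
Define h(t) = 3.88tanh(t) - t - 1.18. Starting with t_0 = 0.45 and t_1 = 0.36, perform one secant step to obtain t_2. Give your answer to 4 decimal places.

0.4470

h(0.45) = 0.006968, h(0.36) = -0.200570
t_2 = 0.360000 − (-0.200570)·(0.360000 − 0.450000) / (-0.200570 − 0.006968) = 0.360000 − (0.018051)/(-0.207538) = 0.446978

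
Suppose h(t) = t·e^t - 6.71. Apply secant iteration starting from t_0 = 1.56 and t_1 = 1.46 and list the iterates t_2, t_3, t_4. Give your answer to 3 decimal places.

h(1.56) = 0.71376, h(1.46) = -0.42330
t_2 = 1.46000 − (-0.42330)·(1.46000 − 1.56000) / (-0.42330 − 0.71376) = 1.46000 − (0.04233)/(-1.13706) = 1.49723
h(1.49723) = -0.01847
t_3 = 1.49723 − (-0.01847)·(1.49723 − 1.46000) / (-0.01847 − (-0.42330)) = 1.49723 − (-0.00069)/(0.40483) = 1.49893
h(1.49893) = 0.00051
t_4 = 1.49893 − 0.00051·(1.49893 − 1.49723) / (0.00051 − (-0.01847)) = 1.49893 − (0.00000)/(0.01898) = 1.49888

1.497, 1.499, 1.499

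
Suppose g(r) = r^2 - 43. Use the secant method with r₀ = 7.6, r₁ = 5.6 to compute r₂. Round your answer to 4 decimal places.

6.4818

g(7.6) = 14.760000, g(5.6) = -11.640000
r₂ = 5.600000 − (-11.640000)·(5.600000 − 7.600000) / (-11.640000 − 14.760000) = 5.600000 − (23.280000)/(-26.400000) = 6.481818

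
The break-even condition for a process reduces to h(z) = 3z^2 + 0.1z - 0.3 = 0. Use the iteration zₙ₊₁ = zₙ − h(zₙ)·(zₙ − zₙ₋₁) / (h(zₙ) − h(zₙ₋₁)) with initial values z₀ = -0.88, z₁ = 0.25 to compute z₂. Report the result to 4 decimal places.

0.2011

h(-0.88) = 1.935200, h(0.25) = -0.087500
z₂ = 0.250000 − (-0.087500)·(0.250000 − (-0.880000)) / (-0.087500 − 1.935200) = 0.250000 − (-0.098875)/(-2.022700) = 0.201117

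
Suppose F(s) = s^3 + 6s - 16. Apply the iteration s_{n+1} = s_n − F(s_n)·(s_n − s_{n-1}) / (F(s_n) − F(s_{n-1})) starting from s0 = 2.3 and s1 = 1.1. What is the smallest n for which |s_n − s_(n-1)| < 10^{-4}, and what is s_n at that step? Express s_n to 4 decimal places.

F(2.3) = 9.967000, F(1.1) = -8.069000
s2 = 1.100000 − (-8.069000)·(-1.200000)/(-18.036000) = 1.636860;  |Δ| = 0.536860
F(1.636860) = -1.793189
s3 = 1.636860 − (-1.793189)·(0.536860)/(6.275811) = 1.790257;  |Δ| = 0.153397
F(1.790257) = 0.479346
s4 = 1.790257 − 0.479346·(0.153397)/(2.272535) = 1.757901;  |Δ| = 0.032356
F(1.757901) = -0.020307
s5 = 1.757901 − (-0.020307)·(-0.032356)/(-0.499653) = 1.759216;  |Δ| = 0.001315
F(1.759216) = -0.000217
s6 = 1.759216 − (-0.000217)·(0.001315)/(0.020090) = 1.759230;  |Δ| = 0.000014
|s6 − s5| = 0.000014 < 10^{-4}

n = 6, s_n = 1.7592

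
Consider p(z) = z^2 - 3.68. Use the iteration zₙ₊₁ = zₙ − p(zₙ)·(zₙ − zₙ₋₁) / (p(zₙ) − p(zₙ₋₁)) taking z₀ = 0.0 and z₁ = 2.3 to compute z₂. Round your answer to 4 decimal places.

1.6000

p(0.0) = -3.680000, p(2.3) = 1.610000
z₂ = 2.300000 − 1.610000·(2.300000 − 0.000000) / (1.610000 − (-3.680000)) = 2.300000 − (3.703000)/(5.290000) = 1.600000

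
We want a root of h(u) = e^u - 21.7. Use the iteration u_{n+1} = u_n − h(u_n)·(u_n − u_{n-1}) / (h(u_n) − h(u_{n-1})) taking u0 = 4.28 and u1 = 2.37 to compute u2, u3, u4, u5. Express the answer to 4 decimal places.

h(4.28) = 50.540440, h(2.37) = -11.002608
u2 = 2.370000 − (-11.002608)·(2.370000 − 4.280000) / (-11.002608 − 50.540440) = 2.370000 − (21.014981)/(-61.543048) = 2.711468
h(2.711468) = -6.648645
u3 = 2.711468 − (-6.648645)·(2.711468 − 2.370000) / (-6.648645 − (-11.002608)) = 2.711468 − (-2.270300)/(4.353962) = 3.232901
h(3.232901) = 3.653099
u4 = 3.232901 − 3.653099·(3.232901 − 2.711468) / (3.653099 − (-6.648645)) = 3.232901 − (1.904847)/(10.301745) = 3.047996
h(3.047996) = -0.626934
u5 = 3.047996 − (-0.626934)·(3.047996 − 3.232901) / (-0.626934 − 3.653099) = 3.047996 − (0.115923)/(-4.280033) = 3.075080

2.7115, 3.2329, 3.0480, 3.0751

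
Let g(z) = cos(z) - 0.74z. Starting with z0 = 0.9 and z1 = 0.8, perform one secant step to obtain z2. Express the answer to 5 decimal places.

g(0.9) = -0.0443900, g(0.8) = 0.1047067
z2 = 0.8000000 − 0.1047067·(0.8000000 − 0.9000000) / (0.1047067 − (-0.0443900)) = 0.8000000 − (-0.0104707)/(0.1490967) = 0.8702274

0.87023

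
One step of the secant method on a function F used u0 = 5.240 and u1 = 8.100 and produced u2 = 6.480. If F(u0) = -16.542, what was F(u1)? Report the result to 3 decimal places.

The secant line through (5.240, -16.542) and (8.100, F(u1)) crosses zero at u2 = 6.480.
So (5.240, -16.542), (8.100, F(u1)), (6.480, 0) are collinear:
F(u1) = -16.542 · (8.100 − 6.480) / (5.240 − 6.480) = -16.542 · (1.62000)/(-1.24000) = 21.61132

21.611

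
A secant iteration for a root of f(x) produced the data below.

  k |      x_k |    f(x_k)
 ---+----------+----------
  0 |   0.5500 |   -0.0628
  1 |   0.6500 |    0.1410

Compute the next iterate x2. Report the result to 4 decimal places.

0.5808

x2 = 0.6500 − 0.1410·(0.6500 − 0.5500) / (0.1410 − (-0.0628))
   = 0.6500 − (0.014100)/(0.203800) = 0.580815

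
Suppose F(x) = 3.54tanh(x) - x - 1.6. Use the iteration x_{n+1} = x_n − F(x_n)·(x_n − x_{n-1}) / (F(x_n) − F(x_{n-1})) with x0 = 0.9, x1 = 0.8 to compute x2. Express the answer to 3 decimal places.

F(0.9) = 0.03569, F(0.8) = -0.04931
x2 = 0.80000 − (-0.04931)·(0.80000 − 0.90000) / (-0.04931 − 0.03569) = 0.80000 − (0.00493)/(-0.08500) = 0.85801

0.858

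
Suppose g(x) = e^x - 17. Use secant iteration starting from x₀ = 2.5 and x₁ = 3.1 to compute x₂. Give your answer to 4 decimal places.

2.7886

g(2.5) = -4.817506, g(3.1) = 5.197951
x₂ = 3.100000 − 5.197951·(3.100000 − 2.500000) / (5.197951 − (-4.817506)) = 3.100000 − (3.118771)/(10.015457) = 2.788604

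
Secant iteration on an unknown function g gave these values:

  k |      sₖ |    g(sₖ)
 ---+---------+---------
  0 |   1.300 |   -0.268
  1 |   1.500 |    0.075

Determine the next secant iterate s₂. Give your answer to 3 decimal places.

1.456

s₂ = 1.500 − 0.075·(1.500 − 1.300) / (0.075 − (-0.268))
   = 1.500 − (0.01500)/(0.34300) = 1.45627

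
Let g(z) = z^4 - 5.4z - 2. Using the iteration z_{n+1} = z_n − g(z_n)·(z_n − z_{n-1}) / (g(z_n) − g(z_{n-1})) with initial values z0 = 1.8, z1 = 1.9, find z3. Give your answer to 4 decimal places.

g(1.8) = -1.222400, g(1.9) = 0.772100
z2 = 1.900000 − 0.772100·(1.900000 − 1.800000) / (0.772100 − (-1.222400)) = 1.900000 − (0.077210)/(1.994500) = 1.861289
g(1.861289) = -0.048925
z3 = 1.861289 − (-0.048925)·(1.861289 − 1.900000) / (-0.048925 − 0.772100) = 1.861289 − (0.001894)/(-0.821025) = 1.863595

1.8636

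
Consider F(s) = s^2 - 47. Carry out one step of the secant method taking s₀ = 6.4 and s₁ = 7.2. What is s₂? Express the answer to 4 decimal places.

F(6.4) = -6.040000, F(7.2) = 4.840000
s₂ = 7.200000 − 4.840000·(7.200000 − 6.400000) / (4.840000 − (-6.040000)) = 7.200000 − (3.872000)/(10.880000) = 6.844118

6.8441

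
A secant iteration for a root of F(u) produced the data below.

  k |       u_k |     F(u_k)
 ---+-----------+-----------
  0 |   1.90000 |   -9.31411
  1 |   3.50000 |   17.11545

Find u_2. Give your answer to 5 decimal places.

u_2 = 3.50000 − 17.11545·(3.50000 − 1.90000) / (17.11545 − (-9.31411))
   = 3.50000 − (27.3847200)/(26.4295600) = 2.4638602

2.46386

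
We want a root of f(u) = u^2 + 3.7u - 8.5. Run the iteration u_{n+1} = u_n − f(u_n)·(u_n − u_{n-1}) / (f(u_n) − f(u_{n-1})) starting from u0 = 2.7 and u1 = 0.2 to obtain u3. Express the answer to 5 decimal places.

1.66498

f(2.7) = 8.7800000, f(0.2) = -7.7200000
u2 = 0.2000000 − (-7.7200000)·(0.2000000 − 2.7000000) / (-7.7200000 − 8.7800000) = 0.2000000 − (19.3000000)/(-16.5000000) = 1.3696970
f(1.3696970) = -1.5560514
u3 = 1.3696970 − (-1.5560514)·(1.3696970 − 0.2000000) / (-1.5560514 − (-7.7200000)) = 1.3696970 − (-1.8201086)/(6.1639486) = 1.6649799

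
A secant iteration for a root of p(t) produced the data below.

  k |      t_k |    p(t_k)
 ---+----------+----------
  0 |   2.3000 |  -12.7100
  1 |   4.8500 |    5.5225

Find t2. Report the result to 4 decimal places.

4.0776

t2 = 4.8500 − 5.5225·(4.8500 − 2.3000) / (5.5225 − (-12.7100))
   = 4.8500 − (14.082375)/(18.232500) = 4.077622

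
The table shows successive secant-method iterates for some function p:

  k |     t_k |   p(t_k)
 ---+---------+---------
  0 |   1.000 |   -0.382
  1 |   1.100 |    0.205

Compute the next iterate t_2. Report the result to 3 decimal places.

t_2 = 1.100 − 0.205·(1.100 − 1.000) / (0.205 − (-0.382))
   = 1.100 − (0.02050)/(0.58700) = 1.06508

1.065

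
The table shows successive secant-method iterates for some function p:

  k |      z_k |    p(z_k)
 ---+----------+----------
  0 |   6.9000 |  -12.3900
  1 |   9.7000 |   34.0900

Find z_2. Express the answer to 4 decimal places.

z_2 = 9.7000 − 34.0900·(9.7000 − 6.9000) / (34.0900 − (-12.3900))
   = 9.7000 − (95.452000)/(46.480000) = 7.646386

7.6464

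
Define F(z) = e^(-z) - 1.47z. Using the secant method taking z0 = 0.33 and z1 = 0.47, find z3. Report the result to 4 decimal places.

F(0.33) = 0.233824, F(0.47) = -0.065898
z2 = 0.470000 − (-0.065898)·(0.470000 − 0.330000) / (-0.065898 − 0.233824) = 0.470000 − (-0.009226)/(-0.299721) = 0.439219
F(0.439219) = -0.001113
z3 = 0.439219 − (-0.001113)·(0.439219 − 0.470000) / (-0.001113 − (-0.065898)) = 0.439219 − (0.000034)/(0.064785) = 0.438691

0.4387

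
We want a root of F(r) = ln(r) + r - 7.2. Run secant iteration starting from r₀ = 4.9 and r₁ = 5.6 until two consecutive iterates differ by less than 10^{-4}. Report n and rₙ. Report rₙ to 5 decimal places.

F(4.9) = -0.7107648, F(5.6) = 0.1227666
r₂ = 5.6000000 − 0.1227666·(0.7000000)/(0.8335314) = 5.4969006;  |Δ| = 0.1030994
F(5.4969006) = 0.0010850
r₃ = 5.4969006 − 0.0010850·(-0.1030994)/(-0.1216816) = 5.4959813;  |Δ| = 0.0009193
F(5.4959813) = -0.0000016
r₄ = 5.4959813 − (-0.0000016)·(-0.0009193)/(-0.0010865) = 5.4959826;  |Δ| = 0.0000013
|r₄ − r₃| = 0.0000013 < 10^{-4}

n = 4, rₙ = 5.49598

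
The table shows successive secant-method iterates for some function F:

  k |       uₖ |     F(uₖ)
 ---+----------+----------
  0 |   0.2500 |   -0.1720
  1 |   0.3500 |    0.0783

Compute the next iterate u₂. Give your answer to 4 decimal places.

0.3187

u₂ = 0.3500 − 0.0783·(0.3500 − 0.2500) / (0.0783 − (-0.1720))
   = 0.3500 − (0.007830)/(0.250300) = 0.318718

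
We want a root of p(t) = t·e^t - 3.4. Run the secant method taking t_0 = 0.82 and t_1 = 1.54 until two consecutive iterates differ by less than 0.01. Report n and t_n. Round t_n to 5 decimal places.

n = 5, t_n = 1.11493

p(0.82) = -1.5381901, p(1.54) = 3.7834690
t_2 = 1.5400000 − 3.7834690·(0.7200000)/(5.3216592) = 1.0281112;  |Δ| = 0.5118888
p(1.0281112) = -0.5256271
t_3 = 1.0281112 − (-0.5256271)·(-0.5118888)/(-4.3090961) = 1.0905518;  |Δ| = 0.0624406
p(1.0905518) = -0.1546096
t_4 = 1.0905518 − (-0.1546096)·(0.0624406)/(0.3710174) = 1.1165719;  |Δ| = 0.0260201
p(1.1165719) = 0.0104190
t_5 = 1.1165719 − 0.0104190·(0.0260201)/(0.1650287) = 1.1149292;  |Δ| = 0.0016428
|t_5 − t_4| = 0.0016428 < 0.01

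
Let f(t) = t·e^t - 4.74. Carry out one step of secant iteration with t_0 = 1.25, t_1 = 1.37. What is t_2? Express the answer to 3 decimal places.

f(1.25) = -0.37707, f(1.37) = 0.65143
t_2 = 1.37000 − 0.65143·(1.37000 − 1.25000) / (0.65143 − (-0.37707)) = 1.37000 − (0.07817)/(1.02850) = 1.29399

1.294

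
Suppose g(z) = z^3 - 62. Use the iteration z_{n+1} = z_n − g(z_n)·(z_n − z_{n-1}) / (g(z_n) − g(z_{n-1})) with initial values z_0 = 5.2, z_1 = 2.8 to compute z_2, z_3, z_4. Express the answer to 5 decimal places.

g(5.2) = 78.6080000, g(2.8) = -40.0480000
z_2 = 2.8000000 − (-40.0480000)·(2.8000000 − 5.2000000) / (-40.0480000 − 78.6080000) = 2.8000000 − (96.1152000)/(-118.6560000) = 3.6100324
g(3.6100324) = -14.9528537
z_3 = 3.6100324 − (-14.9528537)·(3.6100324 − 2.8000000) / (-14.9528537 − (-40.0480000)) = 3.6100324 − (-12.1122954)/(25.0951463) = 4.0926873
g(4.0926873) = 6.5528763
z_4 = 4.0926873 − 6.5528763·(4.0926873 − 3.6100324) / (6.5528763 − (-14.9528537)) = 4.0926873 − (3.1627779)/(21.5057300) = 3.9456205

3.61003, 4.09269, 3.94562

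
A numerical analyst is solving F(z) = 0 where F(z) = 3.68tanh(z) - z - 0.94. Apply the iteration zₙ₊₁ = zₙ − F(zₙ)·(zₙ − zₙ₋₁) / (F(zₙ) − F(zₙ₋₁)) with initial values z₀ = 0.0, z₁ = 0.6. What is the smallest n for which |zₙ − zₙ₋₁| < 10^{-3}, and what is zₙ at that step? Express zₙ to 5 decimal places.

F(0.0) = -0.9400000, F(0.6) = 0.4363424
z₂ = 0.6000000 − 0.4363424·(0.6000000)/(1.3763424) = 0.4097818;  |Δ| = 0.1902182
F(0.4097818) = 0.0791157
z₃ = 0.4097818 − 0.0791157·(-0.1902182)/(-0.3572267) = 0.3676537;  |Δ| = 0.0421280
F(0.3676537) = -0.0125228
z₄ = 0.3676537 − (-0.0125228)·(-0.0421280)/(-0.0916385) = 0.3734107;  |Δ| = 0.0057570
F(0.3734107) = 0.0002441
z₅ = 0.3734107 − 0.0002441·(0.0057570)/(0.0127669) = 0.3733006;  |Δ| = 0.0001101
|z₅ − z₄| = 0.0001101 < 10^{-3}

n = 5, zₙ = 0.37330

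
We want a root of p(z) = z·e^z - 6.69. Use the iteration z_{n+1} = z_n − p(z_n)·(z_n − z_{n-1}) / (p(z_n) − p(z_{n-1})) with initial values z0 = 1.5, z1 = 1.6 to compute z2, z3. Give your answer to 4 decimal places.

p(1.5) = 0.032534, p(1.6) = 1.234852
z2 = 1.600000 − 1.234852·(1.600000 − 1.500000) / (1.234852 − 0.032534) = 1.600000 − (0.123485)/(1.202318) = 1.497294
p(1.497294) = 0.002273
z3 = 1.497294 − 0.002273·(1.497294 − 1.600000) / (0.002273 − 1.234852) = 1.497294 − (-0.000233)/(-1.232578) = 1.497105

1.4973, 1.4971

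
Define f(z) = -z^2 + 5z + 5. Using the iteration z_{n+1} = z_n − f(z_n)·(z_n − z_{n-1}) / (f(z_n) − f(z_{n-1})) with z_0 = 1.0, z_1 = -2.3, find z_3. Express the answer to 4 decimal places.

f(1.0) = 9.000000, f(-2.3) = -11.790000
z_2 = -2.300000 − (-11.790000)·(-2.300000 − 1.000000) / (-11.790000 − 9.000000) = -2.300000 − (38.907000)/(-20.790000) = -0.428571
f(-0.428571) = 2.673469
z_3 = -0.428571 − 2.673469·(-0.428571 − (-2.300000)) / (2.673469 − (-11.790000)) = -0.428571 − (5.003207)/(14.463469) = -0.774492

-0.7745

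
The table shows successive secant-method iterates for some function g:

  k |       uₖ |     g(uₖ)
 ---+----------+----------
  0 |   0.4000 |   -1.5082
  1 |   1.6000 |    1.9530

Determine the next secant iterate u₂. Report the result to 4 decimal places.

u₂ = 1.6000 − 1.9530·(1.6000 − 0.4000) / (1.9530 − (-1.5082))
   = 1.6000 − (2.343600)/(3.461200) = 0.922894

0.9229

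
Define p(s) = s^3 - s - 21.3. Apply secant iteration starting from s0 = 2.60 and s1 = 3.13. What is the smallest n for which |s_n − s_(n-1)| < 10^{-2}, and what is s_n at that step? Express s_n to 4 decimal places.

p(2.60) = -6.324000, p(3.13) = 6.234297
s2 = 3.130000 − 6.234297·(0.530000)/(12.558297) = 2.866893;  |Δ| = 0.263107
p(2.866893) = -0.603686
s3 = 2.866893 − (-0.603686)·(-0.263107)/(-6.837983) = 2.890121;  |Δ| = 0.023228
p(2.890121) = -0.049518
s4 = 2.890121 − (-0.049518)·(0.023228)/(0.554168) = 2.892197;  |Δ| = 0.002076
|s4 − s3| = 0.002076 < 10^{-2}

n = 4, s_n = 2.8922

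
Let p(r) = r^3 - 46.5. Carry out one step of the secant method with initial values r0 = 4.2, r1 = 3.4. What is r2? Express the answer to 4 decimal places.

3.5655

p(4.2) = 27.588000, p(3.4) = -7.196000
r2 = 3.400000 − (-7.196000)·(3.400000 − 4.200000) / (-7.196000 − 27.588000) = 3.400000 − (5.756800)/(-34.784000) = 3.565501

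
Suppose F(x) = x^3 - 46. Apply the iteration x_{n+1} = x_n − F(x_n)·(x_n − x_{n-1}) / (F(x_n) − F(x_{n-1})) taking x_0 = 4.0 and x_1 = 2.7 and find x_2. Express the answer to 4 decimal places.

F(4.0) = 18.000000, F(2.7) = -26.317000
x_2 = 2.700000 − (-26.317000)·(2.700000 − 4.000000) / (-26.317000 − 18.000000) = 2.700000 − (34.212100)/(-44.317000) = 3.471986

3.4720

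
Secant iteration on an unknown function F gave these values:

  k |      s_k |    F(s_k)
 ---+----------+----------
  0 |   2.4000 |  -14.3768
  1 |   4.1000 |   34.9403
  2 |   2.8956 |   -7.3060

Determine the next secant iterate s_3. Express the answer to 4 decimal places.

3.1039

s_3 = 2.8956 − (-7.3060)·(2.8956 − 4.1000) / (-7.3060 − 34.9403)
   = 2.8956 − (8.799346)/(-42.246300) = 3.103887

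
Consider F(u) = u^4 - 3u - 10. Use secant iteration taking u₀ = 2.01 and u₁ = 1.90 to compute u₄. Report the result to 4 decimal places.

F(2.01) = 0.292408, F(1.90) = -2.667900
u₂ = 1.900000 − (-2.667900)·(1.900000 − 2.010000) / (-2.667900 − 0.292408) = 1.900000 − (0.293469)/(-2.960308) = 1.999135
F(1.999135) = -0.025078
u₃ = 1.999135 − (-0.025078)·(1.999135 − 1.900000) / (-0.025078 − (-2.667900)) = 1.999135 − (-0.002486)/(2.642822) = 2.000075
F(2.000075) = 0.002184
u₄ = 2.000075 − 0.002184·(2.000075 − 1.999135) / (0.002184 − (-0.025078)) = 2.000075 − (0.000002)/(0.027263) = 2.000000

2.0000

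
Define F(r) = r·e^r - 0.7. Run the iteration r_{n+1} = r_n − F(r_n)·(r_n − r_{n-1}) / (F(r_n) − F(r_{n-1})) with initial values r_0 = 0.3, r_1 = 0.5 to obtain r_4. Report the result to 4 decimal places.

F(0.3) = -0.295042, F(0.5) = 0.124361
r_2 = 0.500000 − 0.124361·(0.500000 − 0.300000) / (0.124361 − (-0.295042)) = 0.500000 − (0.024872)/(0.419403) = 0.440696
F(0.440696) = -0.015251
r_3 = 0.440696 − (-0.015251)·(0.440696 − 0.500000) / (-0.015251 − 0.124361) = 0.440696 − (0.000904)/(-0.139612) = 0.447175
F(0.447175) = -0.000669
r_4 = 0.447175 − (-0.000669)·(0.447175 − 0.440696) / (-0.000669 − (-0.015251)) = 0.447175 − (-0.000004)/(0.014582) = 0.447472

0.4475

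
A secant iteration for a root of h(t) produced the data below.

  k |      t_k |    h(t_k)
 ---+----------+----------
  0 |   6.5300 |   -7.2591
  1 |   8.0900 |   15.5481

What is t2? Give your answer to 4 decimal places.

7.0265

t2 = 8.0900 − 15.5481·(8.0900 − 6.5300) / (15.5481 − (-7.2591))
   = 8.0900 − (24.255036)/(22.807200) = 7.026518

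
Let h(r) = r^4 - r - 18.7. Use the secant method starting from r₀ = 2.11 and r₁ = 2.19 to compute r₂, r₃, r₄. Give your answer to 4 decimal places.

h(2.11) = -0.988806, h(2.19) = 2.112575
r₂ = 2.190000 − 2.112575·(2.190000 − 2.110000) / (2.112575 − (-0.988806)) = 2.190000 − (0.169006)/(3.101381) = 2.135506
h(2.135506) = -0.038379
r₃ = 2.135506 − (-0.038379)·(2.135506 − 2.190000) / (-0.038379 − 2.112575) = 2.135506 − (0.002091)/(-2.150954) = 2.136479
h(2.136479) = -0.001449
r₄ = 2.136479 − (-0.001449)·(2.136479 − 2.135506) / (-0.001449 − (-0.038379)) = 2.136479 − (-0.000001)/(0.036930) = 2.136517

2.1355, 2.1365, 2.1365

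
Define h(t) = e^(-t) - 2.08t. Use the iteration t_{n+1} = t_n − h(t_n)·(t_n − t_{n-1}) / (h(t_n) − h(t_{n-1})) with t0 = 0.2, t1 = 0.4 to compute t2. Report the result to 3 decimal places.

0.343

h(0.2) = 0.40273, h(0.4) = -0.16168
t2 = 0.40000 − (-0.16168)·(0.40000 − 0.20000) / (-0.16168 − 0.40273) = 0.40000 − (-0.03234)/(-0.56441) = 0.34271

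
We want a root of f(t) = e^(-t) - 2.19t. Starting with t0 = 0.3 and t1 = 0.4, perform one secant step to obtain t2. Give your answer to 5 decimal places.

0.32895

f(0.3) = 0.0838182, f(0.4) = -0.2056800
t2 = 0.4000000 − (-0.2056800)·(0.4000000 − 0.3000000) / (-0.2056800 − 0.0838182) = 0.4000000 − (-0.0205680)/(-0.2894982) = 0.3289529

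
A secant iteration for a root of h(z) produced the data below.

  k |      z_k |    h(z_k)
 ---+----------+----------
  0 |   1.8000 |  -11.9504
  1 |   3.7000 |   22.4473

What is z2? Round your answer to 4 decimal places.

z2 = 3.7000 − 22.4473·(3.7000 − 1.8000) / (22.4473 − (-11.9504))
   = 3.7000 − (42.649870)/(34.397700) = 2.460095

2.4601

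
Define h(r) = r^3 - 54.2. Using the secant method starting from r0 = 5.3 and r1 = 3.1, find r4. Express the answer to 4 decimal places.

h(5.3) = 94.677000, h(3.1) = -24.409000
r2 = 3.100000 − (-24.409000)·(3.100000 − 5.300000) / (-24.409000 − 94.677000) = 3.100000 − (53.699800)/(-119.086000) = 3.550933
h(3.550933) = -9.425844
r3 = 3.550933 − (-9.425844)·(3.550933 − 3.100000) / (-9.425844 − (-24.409000)) = 3.550933 − (-4.250423)/(14.983156) = 3.834613
h(3.834613) = 2.185136
r4 = 3.834613 − 2.185136·(3.834613 − 3.550933) / (2.185136 − (-9.425844)) = 3.834613 − (0.619880)/(11.610980) = 3.781226

3.7812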